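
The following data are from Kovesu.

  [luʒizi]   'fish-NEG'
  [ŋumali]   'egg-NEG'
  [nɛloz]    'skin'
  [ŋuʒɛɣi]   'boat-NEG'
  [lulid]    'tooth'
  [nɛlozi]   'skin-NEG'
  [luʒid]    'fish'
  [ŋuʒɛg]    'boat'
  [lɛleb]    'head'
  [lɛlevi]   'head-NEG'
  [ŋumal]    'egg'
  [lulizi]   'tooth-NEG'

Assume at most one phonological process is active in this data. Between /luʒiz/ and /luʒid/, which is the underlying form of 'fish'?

/luʒid/

The root 'fish' surfaces as [luʒizi] and [luʒid], with a stem-final [z] ~ [d] alternation.
If /z/ were underlying and a rule turned it into [d] in isolation, 'skin' would also alternate; but it has [z] in both [nɛlozi] and [nɛloz].
The underlying segment must be /d/; voiced stops become fricatives between vowels, yielding [z] there.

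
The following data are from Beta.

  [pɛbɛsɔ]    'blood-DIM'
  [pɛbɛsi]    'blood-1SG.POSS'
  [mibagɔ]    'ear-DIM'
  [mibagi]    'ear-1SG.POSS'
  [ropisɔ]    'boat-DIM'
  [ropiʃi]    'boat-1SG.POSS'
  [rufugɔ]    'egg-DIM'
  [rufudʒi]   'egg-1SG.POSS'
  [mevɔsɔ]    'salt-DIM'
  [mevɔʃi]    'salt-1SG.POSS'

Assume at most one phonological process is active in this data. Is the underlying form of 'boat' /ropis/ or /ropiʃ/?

/ropiʃ/

The stem for 'boat' ends in [s] in [ropisɔ] but [ʃ] in [ropiʃi].
But 'blood' keeps [s] in both environments ([pɛbɛsɔ], [pɛbɛsi]), so there is no rule changing /s/ to [ʃ] before the 1SG.POSS suffix.
So /ʃ/ is underlying, and a rule of depalatalization — palato-alveolar /dʒ/ and /ʃ/ become [g] and [s] when no front vowel follows — gives [s].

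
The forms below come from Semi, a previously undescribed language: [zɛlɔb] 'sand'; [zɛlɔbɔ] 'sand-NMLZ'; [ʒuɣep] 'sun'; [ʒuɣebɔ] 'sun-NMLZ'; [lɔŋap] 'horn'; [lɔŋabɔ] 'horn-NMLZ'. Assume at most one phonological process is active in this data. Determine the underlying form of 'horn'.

/lɔŋap/

'horn' shows [p] ~ [b] at the end of the stem ([lɔŋap] vs [lɔŋabɔ]).
But 'sand' keeps [b] in both environments ([zɛlɔb], [zɛlɔbɔ]), so there is no rule changing /b/ to [p] in isolation.
Therefore /p/ is basic and [b] is derived by intervocalic voicing (voiceless stops become voiced between vowels).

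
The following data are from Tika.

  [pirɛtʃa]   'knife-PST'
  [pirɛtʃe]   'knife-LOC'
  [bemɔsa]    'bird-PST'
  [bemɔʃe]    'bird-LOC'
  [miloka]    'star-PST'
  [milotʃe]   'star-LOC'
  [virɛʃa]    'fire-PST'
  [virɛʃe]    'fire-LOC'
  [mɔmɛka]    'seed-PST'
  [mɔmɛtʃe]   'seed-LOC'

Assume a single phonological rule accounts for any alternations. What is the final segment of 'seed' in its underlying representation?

/k/

In [mɔmɛka] and [mɔmɛtʃe] the final segment of 'seed' alternates: [k] ~ [tʃ].
Compare 'knife', with invariant [tʃ] in [pirɛtʃa] and [pirɛtʃe]: an analysis with underlying /tʃ/ and a rule producing [k] before the PST suffix would wrongly predict alternation here too.
Therefore /k/ is basic and [tʃ] is derived by palatalization before a front vowel (/k/ and /s/ become palato-alveolar [tʃ] and [ʃ] before a front vowel).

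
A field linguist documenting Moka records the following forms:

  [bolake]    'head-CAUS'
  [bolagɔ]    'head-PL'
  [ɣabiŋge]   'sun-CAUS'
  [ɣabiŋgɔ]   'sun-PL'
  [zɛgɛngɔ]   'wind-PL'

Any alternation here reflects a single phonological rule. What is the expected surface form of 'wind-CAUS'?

[zɛgɛnge]

The CAUS morpheme has two allomorphs, [-ge] and [-ke].
By contrast the PL suffix keeps its initial [g] throughout — that segment must be underlying.
So the underlying form is /-ke/, and voiceless stops become voiced after a nasal.
After 'wind', which ends in a nasal, the suffix surfaces as [-ge], giving [zɛgɛnge].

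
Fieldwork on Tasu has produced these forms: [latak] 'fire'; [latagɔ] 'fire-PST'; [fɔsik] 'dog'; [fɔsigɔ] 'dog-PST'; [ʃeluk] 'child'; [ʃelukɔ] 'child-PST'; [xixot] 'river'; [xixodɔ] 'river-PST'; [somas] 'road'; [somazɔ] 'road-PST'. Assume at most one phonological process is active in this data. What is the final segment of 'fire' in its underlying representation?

'fire' shows [k] ~ [g] at the end of the stem ([latak] vs [latagɔ]).
But 'child' keeps [k] in both environments ([ʃeluk], [ʃelukɔ]), so there is no rule changing /k/ to [g] before the PST suffix.
The underlying segment must be /g/; voiced obstruents become voiceless word-finally, yielding [k] there.

/g/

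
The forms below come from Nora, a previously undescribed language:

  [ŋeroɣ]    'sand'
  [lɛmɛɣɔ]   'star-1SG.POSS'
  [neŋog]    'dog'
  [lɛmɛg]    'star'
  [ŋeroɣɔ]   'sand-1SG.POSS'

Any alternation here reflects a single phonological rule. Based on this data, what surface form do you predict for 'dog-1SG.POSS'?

[neŋoɣɔ]

In [lɛmɛɣɔ] and [lɛmɛg] the final segment of 'star' alternates: [ɣ] ~ [g].
If /ɣ/ were underlying and a rule turned it into [g] in isolation, 'sand' would also alternate; but it has [ɣ] in both [ŋeroɣɔ] and [ŋeroɣ].
So /g/ is underlying, and a rule of intervocalic spirantization — voiced stops become fricatives between vowels — gives [ɣ].
The one attested form of 'dog', [neŋog], shows underlying /neŋog/. Applying the same rule between vowels gives [neŋoɣɔ].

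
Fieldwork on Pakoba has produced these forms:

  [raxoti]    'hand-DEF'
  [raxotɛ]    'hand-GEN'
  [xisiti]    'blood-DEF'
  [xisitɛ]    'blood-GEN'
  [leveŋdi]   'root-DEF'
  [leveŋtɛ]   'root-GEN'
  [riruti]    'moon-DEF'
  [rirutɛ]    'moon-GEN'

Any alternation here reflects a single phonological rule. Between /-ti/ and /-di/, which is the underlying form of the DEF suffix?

The DEF suffix surfaces as [-di] and [-ti], depending on the final segment of the stem.
By contrast the GEN suffix keeps its initial [t] throughout — that segment must be underlying.
So the underlying form is /-di/, and voiced stops become voiceless after a vowel.

/-di/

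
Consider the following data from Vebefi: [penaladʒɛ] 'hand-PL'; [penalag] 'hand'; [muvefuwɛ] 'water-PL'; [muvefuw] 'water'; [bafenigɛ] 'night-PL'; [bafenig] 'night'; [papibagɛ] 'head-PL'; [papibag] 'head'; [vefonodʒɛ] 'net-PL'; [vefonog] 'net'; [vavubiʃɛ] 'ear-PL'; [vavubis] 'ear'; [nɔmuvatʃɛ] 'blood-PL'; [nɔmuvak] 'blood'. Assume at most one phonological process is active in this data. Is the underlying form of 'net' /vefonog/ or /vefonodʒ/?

/vefonodʒ/

The stem for 'net' ends in [dʒ] in [vefonodʒɛ] but [g] in [vefonog].
The stem 'night' ([bafenigɛ], [bafenig]) shows [g] unchanged in both environments, so [g] cannot be basic with [dʒ] derived before the PL suffix.
So /dʒ/ is underlying, and a rule of depalatalization — palato-alveolar /tʃ/, /dʒ/ and /ʃ/ become [k], [g] and [s] when no front vowel follows — gives [g].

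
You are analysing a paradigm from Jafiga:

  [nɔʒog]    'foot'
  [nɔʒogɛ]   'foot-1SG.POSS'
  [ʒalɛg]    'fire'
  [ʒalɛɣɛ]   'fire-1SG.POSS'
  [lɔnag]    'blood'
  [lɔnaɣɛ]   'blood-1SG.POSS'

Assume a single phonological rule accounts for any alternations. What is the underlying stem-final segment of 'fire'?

/ɣ/

The stem for 'fire' ends in [g] in [ʒalɛg] but [ɣ] in [ʒalɛɣɛ].
But 'foot' keeps [g] in both environments ([nɔʒog], [nɔʒogɛ]), so there is no rule changing /g/ to [ɣ] before the 1SG.POSS suffix.
The underlying segment must be /ɣ/; voiced fricatives become stops word-finally, yielding [g] there.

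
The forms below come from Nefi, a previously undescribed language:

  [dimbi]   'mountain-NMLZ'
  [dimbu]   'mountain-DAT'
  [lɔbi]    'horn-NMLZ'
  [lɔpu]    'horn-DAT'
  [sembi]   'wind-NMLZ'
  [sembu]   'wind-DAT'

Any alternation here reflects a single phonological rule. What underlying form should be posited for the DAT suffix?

The DAT morpheme has two allomorphs, [-bu] and [-pu].
By contrast the NMLZ suffix keeps its initial [b] throughout — that segment must be underlying.
So the underlying form is /-pu/, and voiceless stops become voiced after a nasal.

/-pu/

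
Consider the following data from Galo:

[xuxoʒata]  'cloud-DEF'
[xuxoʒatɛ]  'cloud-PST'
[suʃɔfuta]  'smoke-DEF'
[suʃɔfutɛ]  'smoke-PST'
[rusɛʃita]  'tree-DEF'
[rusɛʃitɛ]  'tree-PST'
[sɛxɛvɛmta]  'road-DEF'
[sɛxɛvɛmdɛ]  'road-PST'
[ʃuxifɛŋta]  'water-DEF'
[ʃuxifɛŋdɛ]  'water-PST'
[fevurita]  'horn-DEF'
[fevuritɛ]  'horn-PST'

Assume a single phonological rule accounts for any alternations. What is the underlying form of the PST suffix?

The PST suffix surfaces as [-dɛ] and [-tɛ], depending on the final segment of the stem.
By contrast the DEF suffix keeps its initial [t] throughout — that segment must be underlying.
The PST suffix is therefore /-dɛ/ underlyingly, with post-vocalic devoicing: voiced stops become voiceless after a vowel.

/-dɛ/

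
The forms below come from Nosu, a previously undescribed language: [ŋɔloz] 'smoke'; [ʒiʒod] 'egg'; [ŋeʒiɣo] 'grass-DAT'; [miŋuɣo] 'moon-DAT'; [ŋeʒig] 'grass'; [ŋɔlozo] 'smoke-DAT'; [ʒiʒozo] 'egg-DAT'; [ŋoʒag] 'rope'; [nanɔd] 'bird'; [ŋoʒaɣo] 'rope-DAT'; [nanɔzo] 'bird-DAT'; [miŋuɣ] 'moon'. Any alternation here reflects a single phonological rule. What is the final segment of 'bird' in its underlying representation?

The stem for 'bird' ends in [d] in [nanɔd] but [z] in [nanɔzo].
But 'smoke' keeps [z] in both environments ([ŋɔloz], [ŋɔlozo]), so there is no rule changing /z/ to [d] in isolation.
Therefore /d/ is basic and [z] is derived by intervocalic spirantization (voiced stops become fricatives between vowels).

/d/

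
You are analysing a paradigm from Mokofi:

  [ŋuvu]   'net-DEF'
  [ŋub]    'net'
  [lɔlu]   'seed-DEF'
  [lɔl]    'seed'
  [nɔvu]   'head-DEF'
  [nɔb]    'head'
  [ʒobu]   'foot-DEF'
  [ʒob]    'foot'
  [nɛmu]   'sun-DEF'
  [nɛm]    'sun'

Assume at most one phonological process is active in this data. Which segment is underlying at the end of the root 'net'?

The root 'net' surfaces as [ŋuvu] and [ŋub], with a stem-final [v] ~ [b] alternation.
Compare 'foot', with invariant [b] in [ʒobu] and [ʒob]: an analysis with underlying /b/ and a rule producing [v] before the DEF suffix would wrongly predict alternation here too.
So /v/ is underlying, and a rule of word-final hardening — voiced fricatives become stops word-finally — gives [b].

/v/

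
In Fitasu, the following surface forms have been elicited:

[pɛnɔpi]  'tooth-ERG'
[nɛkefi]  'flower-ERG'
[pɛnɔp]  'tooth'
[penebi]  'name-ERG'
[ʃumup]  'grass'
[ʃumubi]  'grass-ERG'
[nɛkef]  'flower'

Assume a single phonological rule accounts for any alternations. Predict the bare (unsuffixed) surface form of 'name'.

'grass' shows [b] ~ [p] at the end of the stem ([ʃumubi] vs [ʃumup]).
Compare 'tooth', with invariant [p] in [pɛnɔpi] and [pɛnɔp]: an analysis with underlying /p/ and a rule producing [b] before the ERG suffix would wrongly predict alternation here too.
So /b/ is underlying, and a rule of word-final obstruent devoicing — voiced obstruents become voiceless word-finally — gives [p].
The one attested form of 'name', [penebi], shows underlying /peneb/. Applying the same rule word-finally gives [penep].

[penep]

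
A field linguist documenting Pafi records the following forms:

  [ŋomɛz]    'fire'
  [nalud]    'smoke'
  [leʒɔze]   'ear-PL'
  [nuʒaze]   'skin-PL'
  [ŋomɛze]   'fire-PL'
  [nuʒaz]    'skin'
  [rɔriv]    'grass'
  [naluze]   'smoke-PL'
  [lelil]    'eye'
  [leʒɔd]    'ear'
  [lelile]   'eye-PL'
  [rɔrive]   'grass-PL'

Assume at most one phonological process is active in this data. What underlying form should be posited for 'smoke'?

The root 'smoke' surfaces as [nalud] and [naluze], with a stem-final [d] ~ [z] alternation.
The stem 'skin' ([nuʒaz], [nuʒaze]) shows [z] unchanged in both environments, so [z] cannot be basic with [d] derived in isolation.
So /d/ is underlying, and a rule of intervocalic spirantization — voiced stops become fricatives between vowels — gives [z].

/nalud/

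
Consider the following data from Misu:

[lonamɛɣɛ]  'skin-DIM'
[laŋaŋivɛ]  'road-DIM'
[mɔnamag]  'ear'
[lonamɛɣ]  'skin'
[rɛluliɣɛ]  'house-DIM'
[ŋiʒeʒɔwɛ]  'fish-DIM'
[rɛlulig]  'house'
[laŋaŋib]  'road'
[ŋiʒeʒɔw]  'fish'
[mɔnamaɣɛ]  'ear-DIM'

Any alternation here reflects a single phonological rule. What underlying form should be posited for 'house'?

'house' shows [g] ~ [ɣ] at the end of the stem ([rɛlulig] vs [rɛluliɣɛ]).
The stem 'skin' ([lonamɛɣ], [lonamɛɣɛ]) shows [ɣ] unchanged in both environments, so [ɣ] cannot be basic with [g] derived in isolation.
The underlying segment must be /g/; voiced stops become fricatives between vowels, yielding [ɣ] there.

/rɛlulig/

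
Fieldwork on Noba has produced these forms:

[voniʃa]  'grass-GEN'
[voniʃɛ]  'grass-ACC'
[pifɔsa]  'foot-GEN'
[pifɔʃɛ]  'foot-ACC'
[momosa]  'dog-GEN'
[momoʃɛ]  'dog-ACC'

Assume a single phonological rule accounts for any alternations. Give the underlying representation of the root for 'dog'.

'dog' shows [s] ~ [ʃ] at the end of the stem ([momosa] vs [momoʃɛ]).
But 'grass' keeps [ʃ] in both environments ([voniʃa], [voniʃɛ]), so there is no rule changing /ʃ/ to [s] before the GEN suffix.
So /s/ is underlying, and a rule of palatalization before a front vowel — /s/ becomes palato-alveolar [ʃ] before a front vowel — gives [ʃ].

/momos/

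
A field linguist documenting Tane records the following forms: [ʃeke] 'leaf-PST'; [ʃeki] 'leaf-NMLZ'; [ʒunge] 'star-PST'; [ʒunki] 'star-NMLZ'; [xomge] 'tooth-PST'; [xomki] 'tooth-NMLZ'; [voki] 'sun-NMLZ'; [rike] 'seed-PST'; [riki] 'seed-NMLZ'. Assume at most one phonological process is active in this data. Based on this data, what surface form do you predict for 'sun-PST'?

The PST morpheme has two allomorphs, [-ge] and [-ke].
By contrast the NMLZ suffix keeps its initial [k] throughout — that segment must be underlying.
So the underlying form is /-ge/, and voiced stops become voiceless after a vowel.
After 'sun', which ends in a vowel, the suffix surfaces as [-ke], giving [voke].

[voke]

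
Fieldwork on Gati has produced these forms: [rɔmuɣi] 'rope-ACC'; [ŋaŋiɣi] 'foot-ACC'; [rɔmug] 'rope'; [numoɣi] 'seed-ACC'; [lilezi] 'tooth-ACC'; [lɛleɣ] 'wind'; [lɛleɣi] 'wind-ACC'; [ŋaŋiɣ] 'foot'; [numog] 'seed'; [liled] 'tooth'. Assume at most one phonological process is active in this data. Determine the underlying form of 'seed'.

/numog/

The stem for 'seed' ends in [g] in [numog] but [ɣ] in [numoɣi].
The stem 'wind' ([lɛleɣ], [lɛleɣi]) shows [ɣ] unchanged in both environments, so [ɣ] cannot be basic with [g] derived in isolation.
So /g/ is underlying, and a rule of intervocalic spirantization — voiced stops become fricatives between vowels — gives [ɣ].
The underlying form of 'seed' is therefore /numog/.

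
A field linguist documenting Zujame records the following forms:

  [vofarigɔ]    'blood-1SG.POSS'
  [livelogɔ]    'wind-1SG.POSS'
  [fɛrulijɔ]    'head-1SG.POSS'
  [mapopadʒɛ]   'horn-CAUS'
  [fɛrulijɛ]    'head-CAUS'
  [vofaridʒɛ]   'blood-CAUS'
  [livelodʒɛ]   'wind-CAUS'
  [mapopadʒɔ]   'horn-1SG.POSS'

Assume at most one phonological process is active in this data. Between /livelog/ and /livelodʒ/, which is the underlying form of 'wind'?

/livelog/

The stem for 'wind' ends in [g] in [livelogɔ] but [dʒ] in [livelodʒɛ].
If /dʒ/ were underlying and a rule turned it into [g] before the 1SG.POSS suffix, 'horn' would also alternate; but it has [dʒ] in both [mapopadʒɔ] and [mapopadʒɛ].
The underlying segment must be /g/; /g/ becomes palato-alveolar [dʒ] before a front vowel, yielding [dʒ] there.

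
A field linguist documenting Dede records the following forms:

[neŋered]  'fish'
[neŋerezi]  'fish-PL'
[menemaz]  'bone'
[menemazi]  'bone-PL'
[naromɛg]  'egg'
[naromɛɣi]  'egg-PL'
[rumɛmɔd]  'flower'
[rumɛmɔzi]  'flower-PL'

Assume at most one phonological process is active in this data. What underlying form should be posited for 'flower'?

/rumɛmɔd/

The root 'flower' surfaces as [rumɛmɔd] and [rumɛmɔzi], with a stem-final [d] ~ [z] alternation.
If /z/ were underlying and a rule turned it into [d] in isolation, 'bone' would also alternate; but it has [z] in both [menemaz] and [menemazi].
The underlying segment must be /d/; voiced stops become fricatives between vowels, yielding [z] there.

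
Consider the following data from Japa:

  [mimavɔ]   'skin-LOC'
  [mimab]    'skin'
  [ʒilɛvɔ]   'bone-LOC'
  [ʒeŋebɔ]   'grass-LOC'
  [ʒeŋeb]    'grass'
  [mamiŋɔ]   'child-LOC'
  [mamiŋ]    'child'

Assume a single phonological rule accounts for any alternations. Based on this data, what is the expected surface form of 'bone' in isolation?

[ʒilɛb]

The root 'skin' surfaces as [mimavɔ] and [mimab], with a stem-final [v] ~ [b] alternation.
But 'grass' keeps [b] in both environments ([ʒeŋebɔ], [ʒeŋeb]), so there is no rule changing /b/ to [v] before the LOC suffix.
So /v/ is underlying, and a rule of word-final hardening — voiced fricatives become stops word-finally — gives [b].
From [ʒilɛvɔ] the stem 'bone' is /ʒilɛv/; word-finally this yields [ʒilɛb].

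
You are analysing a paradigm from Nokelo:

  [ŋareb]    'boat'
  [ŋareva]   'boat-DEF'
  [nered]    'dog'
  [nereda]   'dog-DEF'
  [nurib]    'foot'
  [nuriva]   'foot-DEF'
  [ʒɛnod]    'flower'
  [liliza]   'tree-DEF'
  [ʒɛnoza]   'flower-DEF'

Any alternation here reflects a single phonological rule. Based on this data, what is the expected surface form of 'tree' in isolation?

[lilid]

The root 'flower' surfaces as [ʒɛnod] and [ʒɛnoza], with a stem-final [d] ~ [z] alternation.
The stem 'dog' ([nered], [nereda]) shows [d] unchanged in both environments, so [d] cannot be basic with [z] derived before the DEF suffix.
So /z/ is underlying, and a rule of word-final hardening — voiced fricatives become stops word-finally — gives [d].
The one attested form of 'tree', [liliza], shows underlying /liliz/. Applying the same rule word-finally gives [lilid].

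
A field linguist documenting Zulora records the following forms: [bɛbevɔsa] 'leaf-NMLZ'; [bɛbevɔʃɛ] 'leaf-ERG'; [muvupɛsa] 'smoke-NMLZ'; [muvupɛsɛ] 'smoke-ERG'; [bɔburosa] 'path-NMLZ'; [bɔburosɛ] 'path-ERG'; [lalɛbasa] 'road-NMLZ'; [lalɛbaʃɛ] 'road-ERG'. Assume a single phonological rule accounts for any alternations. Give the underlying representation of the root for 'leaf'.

The stem for 'leaf' ends in [s] in [bɛbevɔsa] but [ʃ] in [bɛbevɔʃɛ].
Compare 'path', with invariant [s] in [bɔburosa] and [bɔburosɛ]: an analysis with underlying /s/ and a rule producing [ʃ] before the ERG suffix would wrongly predict alternation here too.
Therefore /ʃ/ is basic and [s] is derived by depalatalization (palato-alveolar /ʃ/ becomes [s] when no front vowel follows).
Hence 'leaf' is /bɛbevɔʃ/ underlyingly.

/bɛbevɔʃ/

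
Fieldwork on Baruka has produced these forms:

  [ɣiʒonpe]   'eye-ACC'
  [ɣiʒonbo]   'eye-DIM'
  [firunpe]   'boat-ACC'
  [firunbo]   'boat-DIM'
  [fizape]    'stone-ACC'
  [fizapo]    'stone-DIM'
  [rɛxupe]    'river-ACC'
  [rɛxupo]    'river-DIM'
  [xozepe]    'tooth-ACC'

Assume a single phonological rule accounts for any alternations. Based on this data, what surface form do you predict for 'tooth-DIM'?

The DIM suffix surfaces as [-bo] and [-po], depending on the final segment of the stem.
The ACC suffix, which begins with [p], is invariant after every stem; so [p] is not altered by any rule here.
The DIM suffix is therefore /-bo/ underlyingly, with post-vocalic devoicing: voiced stops become voiceless after a vowel.
After 'tooth', which ends in a vowel, the suffix surfaces as [-po], giving [xozepo].

[xozepo]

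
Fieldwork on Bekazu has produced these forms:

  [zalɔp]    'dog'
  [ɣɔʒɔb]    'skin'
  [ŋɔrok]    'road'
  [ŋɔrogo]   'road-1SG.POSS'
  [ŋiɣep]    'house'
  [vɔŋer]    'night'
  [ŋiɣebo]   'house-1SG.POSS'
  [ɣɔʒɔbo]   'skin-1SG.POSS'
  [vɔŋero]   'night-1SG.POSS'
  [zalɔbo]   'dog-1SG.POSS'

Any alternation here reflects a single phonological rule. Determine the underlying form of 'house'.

The root 'house' surfaces as [ŋiɣep] and [ŋiɣebo], with a stem-final [p] ~ [b] alternation.
But 'skin' keeps [b] in both environments ([ɣɔʒɔb], [ɣɔʒɔbo]), so there is no rule changing /b/ to [p] in isolation.
The underlying segment must be /p/; voiceless stops become voiced between vowels, yielding [b] there.
Hence 'house' is /ŋiɣep/ underlyingly.

/ŋiɣep/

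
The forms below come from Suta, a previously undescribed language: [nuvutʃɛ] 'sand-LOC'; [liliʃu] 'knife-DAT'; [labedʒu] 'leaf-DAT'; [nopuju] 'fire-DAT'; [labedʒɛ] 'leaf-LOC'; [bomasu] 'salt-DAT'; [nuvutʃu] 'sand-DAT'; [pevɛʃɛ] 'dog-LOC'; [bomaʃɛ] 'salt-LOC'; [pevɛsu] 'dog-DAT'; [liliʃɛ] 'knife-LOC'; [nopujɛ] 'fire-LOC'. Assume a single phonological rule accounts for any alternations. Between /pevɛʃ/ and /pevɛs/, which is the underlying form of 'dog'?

In [pevɛʃɛ] and [pevɛsu] the final segment of 'dog' alternates: [ʃ] ~ [s].
If /ʃ/ were underlying and a rule turned it into [s] before the DAT suffix, 'knife' would also alternate; but it has [ʃ] in both [liliʃɛ] and [liliʃu].
The underlying segment must be /s/; /s/ becomes palato-alveolar [ʃ] before a front vowel, yielding [ʃ] there.

/pevɛs/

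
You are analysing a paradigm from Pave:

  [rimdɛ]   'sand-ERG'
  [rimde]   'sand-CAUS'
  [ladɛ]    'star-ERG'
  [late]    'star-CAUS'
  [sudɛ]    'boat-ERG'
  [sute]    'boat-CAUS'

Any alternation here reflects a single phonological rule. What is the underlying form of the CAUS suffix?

The CAUS suffix surfaces as [-de] and [-te], depending on the final segment of the stem.
The ERG suffix, which begins with [d], is invariant after every stem; so [d] is not altered by any rule here.
So the underlying form is /-te/, and voiceless stops become voiced after a nasal.

/-te/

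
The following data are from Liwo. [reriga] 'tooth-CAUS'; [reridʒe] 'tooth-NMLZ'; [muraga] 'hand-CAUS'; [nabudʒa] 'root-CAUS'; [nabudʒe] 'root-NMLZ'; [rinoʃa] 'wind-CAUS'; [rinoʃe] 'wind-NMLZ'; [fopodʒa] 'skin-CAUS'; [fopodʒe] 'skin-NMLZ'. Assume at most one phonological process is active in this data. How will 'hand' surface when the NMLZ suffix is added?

In [reriga] and [reridʒe] the final segment of 'tooth' alternates: [g] ~ [dʒ].
But 'root' keeps [dʒ] in both environments ([nabudʒa], [nabudʒe]), so there is no rule changing /dʒ/ to [g] before the CAUS suffix.
The alternation reflects palatalization before a front vowel: /g/ becomes palato-alveolar [dʒ] before a front vowel. /g/ is underlying.
From [muraga] the stem 'hand' is /murag/; before a front vowel this yields [muradʒe].

[muradʒe]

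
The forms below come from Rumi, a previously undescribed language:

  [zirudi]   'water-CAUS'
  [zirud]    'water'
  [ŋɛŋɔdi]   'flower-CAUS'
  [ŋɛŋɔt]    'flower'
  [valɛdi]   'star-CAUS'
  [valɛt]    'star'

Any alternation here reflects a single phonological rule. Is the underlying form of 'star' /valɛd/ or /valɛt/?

/valɛt/

'star' shows [d] ~ [t] at the end of the stem ([valɛdi] vs [valɛt]).
The stem 'water' ([zirudi], [zirud]) shows [d] unchanged in both environments, so [d] cannot be basic with [t] derived in isolation.
The underlying segment must be /t/; voiceless stops become voiced between vowels, yielding [d] there.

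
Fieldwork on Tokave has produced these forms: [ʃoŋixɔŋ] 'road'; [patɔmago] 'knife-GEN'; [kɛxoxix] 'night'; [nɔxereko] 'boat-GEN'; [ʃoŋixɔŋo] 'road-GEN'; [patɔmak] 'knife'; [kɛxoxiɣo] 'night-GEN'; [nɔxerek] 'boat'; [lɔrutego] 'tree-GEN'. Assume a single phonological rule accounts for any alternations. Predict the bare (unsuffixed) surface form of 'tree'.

The root 'knife' surfaces as [patɔmago] and [patɔmak], with a stem-final [g] ~ [k] alternation.
The stem 'boat' ([nɔxereko], [nɔxerek]) shows [k] unchanged in both environments, so [k] cannot be basic with [g] derived before the GEN suffix.
The alternation reflects word-final obstruent devoicing: voiced obstruents become voiceless word-finally. /g/ is underlying.
The one attested form of 'tree', [lɔrutego], shows underlying /lɔruteg/. Applying the same rule word-finally gives [lɔrutek].

[lɔrutek]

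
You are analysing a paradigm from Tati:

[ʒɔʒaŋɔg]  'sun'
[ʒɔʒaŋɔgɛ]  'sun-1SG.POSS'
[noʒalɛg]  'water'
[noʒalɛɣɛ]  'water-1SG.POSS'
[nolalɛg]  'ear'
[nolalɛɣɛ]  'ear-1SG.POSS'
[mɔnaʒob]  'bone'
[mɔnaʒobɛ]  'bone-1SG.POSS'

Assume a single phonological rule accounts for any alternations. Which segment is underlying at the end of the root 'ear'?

The stem for 'ear' ends in [g] in [nolalɛg] but [ɣ] in [nolalɛɣɛ].
But 'sun' keeps [g] in both environments ([ʒɔʒaŋɔg], [ʒɔʒaŋɔgɛ]), so there is no rule changing /g/ to [ɣ] before the 1SG.POSS suffix.
The underlying segment must be /ɣ/; voiced fricatives become stops word-finally, yielding [g] there.

/ɣ/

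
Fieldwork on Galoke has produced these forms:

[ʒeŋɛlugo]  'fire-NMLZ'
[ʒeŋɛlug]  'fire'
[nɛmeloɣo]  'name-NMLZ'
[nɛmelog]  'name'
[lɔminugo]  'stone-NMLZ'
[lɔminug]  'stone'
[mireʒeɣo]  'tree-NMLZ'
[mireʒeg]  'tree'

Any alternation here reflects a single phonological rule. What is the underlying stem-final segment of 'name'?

/ɣ/

The stem for 'name' ends in [ɣ] in [nɛmeloɣo] but [g] in [nɛmelog].
Compare 'stone', with invariant [g] in [lɔminugo] and [lɔminug]: an analysis with underlying /g/ and a rule producing [ɣ] before the NMLZ suffix would wrongly predict alternation here too.
So /ɣ/ is underlying, and a rule of word-final hardening — voiced fricatives become stops word-finally — gives [g].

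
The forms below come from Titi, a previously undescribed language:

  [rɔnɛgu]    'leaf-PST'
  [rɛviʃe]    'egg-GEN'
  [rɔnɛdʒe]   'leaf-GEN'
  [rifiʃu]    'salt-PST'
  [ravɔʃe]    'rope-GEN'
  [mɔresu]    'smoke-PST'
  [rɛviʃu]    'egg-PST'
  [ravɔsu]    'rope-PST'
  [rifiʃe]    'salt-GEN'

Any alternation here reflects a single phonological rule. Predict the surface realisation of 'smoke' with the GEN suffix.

[mɔreʃe]

The stem for 'rope' ends in [ʃ] in [ravɔʃe] but [s] in [ravɔsu].
Compare 'egg', with invariant [ʃ] in [rɛviʃe] and [rɛviʃu]: an analysis with underlying /ʃ/ and a rule producing [s] before the PST suffix would wrongly predict alternation here too.
The alternation reflects palatalization before a front vowel: /g/ and /s/ become palato-alveolar [dʒ] and [ʃ] before a front vowel. /s/ is underlying.
The one attested form of 'smoke', [mɔresu], shows underlying /mɔres/. Applying the same rule before a front vowel gives [mɔreʃe].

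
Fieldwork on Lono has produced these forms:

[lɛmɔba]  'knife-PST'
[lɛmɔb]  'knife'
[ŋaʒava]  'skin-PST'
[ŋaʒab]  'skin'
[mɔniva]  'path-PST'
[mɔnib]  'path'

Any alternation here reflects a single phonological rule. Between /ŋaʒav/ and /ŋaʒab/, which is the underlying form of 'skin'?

/ŋaʒav/

'skin' shows [v] ~ [b] at the end of the stem ([ŋaʒava] vs [ŋaʒab]).
Compare 'knife', with invariant [b] in [lɛmɔba] and [lɛmɔb]: an analysis with underlying /b/ and a rule producing [v] before the PST suffix would wrongly predict alternation here too.
The alternation reflects word-final hardening: voiced fricatives become stops word-finally. /v/ is underlying.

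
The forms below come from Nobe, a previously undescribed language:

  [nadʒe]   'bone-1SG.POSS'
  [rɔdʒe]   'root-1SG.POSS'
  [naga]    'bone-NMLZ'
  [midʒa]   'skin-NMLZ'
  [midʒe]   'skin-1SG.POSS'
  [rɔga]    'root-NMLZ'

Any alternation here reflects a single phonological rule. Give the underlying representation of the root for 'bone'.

'bone' shows [g] ~ [dʒ] at the end of the stem ([naga] vs [nadʒe]).
If /dʒ/ were underlying and a rule turned it into [g] before the NMLZ suffix, 'skin' would also alternate; but it has [dʒ] in both [midʒa] and [midʒe].
Therefore /g/ is basic and [dʒ] is derived by palatalization before a front vowel (/g/ becomes palato-alveolar [dʒ] before a front vowel).
So 'bone' = /nag/.

/nag/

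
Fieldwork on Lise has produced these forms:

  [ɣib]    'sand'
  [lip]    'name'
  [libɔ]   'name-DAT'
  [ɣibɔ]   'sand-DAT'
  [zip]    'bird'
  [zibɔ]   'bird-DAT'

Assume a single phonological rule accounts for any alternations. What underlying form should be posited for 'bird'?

/zip/

The stem for 'bird' ends in [b] in [zibɔ] but [p] in [zip].
If /b/ were underlying and a rule turned it into [p] in isolation, 'sand' would also alternate; but it has [b] in both [ɣibɔ] and [ɣib].
The alternation reflects intervocalic voicing: voiceless stops become voiced between vowels. /p/ is underlying.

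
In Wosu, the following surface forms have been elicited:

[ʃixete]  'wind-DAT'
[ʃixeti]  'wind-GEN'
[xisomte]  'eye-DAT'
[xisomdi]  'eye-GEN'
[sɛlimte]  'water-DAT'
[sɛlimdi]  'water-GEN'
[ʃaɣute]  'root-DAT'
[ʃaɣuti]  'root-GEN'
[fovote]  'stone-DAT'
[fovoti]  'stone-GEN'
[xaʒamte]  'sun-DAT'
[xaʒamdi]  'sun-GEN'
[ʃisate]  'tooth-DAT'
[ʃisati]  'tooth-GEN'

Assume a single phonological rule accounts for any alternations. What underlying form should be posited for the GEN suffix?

The GEN suffix surfaces as [-di] and [-ti], depending on the final segment of the stem.
By contrast the DAT suffix keeps its initial [t] throughout — that segment must be underlying.
So the underlying form is /-di/, and voiced stops become voiceless after a vowel.

/-di/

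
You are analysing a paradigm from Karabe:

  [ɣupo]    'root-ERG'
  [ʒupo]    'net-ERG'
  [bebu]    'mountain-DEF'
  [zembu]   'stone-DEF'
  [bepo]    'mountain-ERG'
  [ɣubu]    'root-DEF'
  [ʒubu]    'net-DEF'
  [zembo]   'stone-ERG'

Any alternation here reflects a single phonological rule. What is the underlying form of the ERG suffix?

The ERG suffix surfaces as [-bo] and [-po], depending on the final segment of the stem.
By contrast the DEF suffix keeps its initial [b] throughout — that segment must be underlying.
So the underlying form is /-po/, and voiceless stops become voiced after a nasal.

/-po/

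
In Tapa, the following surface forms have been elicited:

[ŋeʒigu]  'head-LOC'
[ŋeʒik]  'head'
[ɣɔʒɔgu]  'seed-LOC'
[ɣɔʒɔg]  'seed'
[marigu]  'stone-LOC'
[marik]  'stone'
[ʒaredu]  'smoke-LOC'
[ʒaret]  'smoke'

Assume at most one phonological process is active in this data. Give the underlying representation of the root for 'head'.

/ŋeʒik/

The root 'head' surfaces as [ŋeʒigu] and [ŋeʒik], with a stem-final [g] ~ [k] alternation.
But 'seed' keeps [g] in both environments ([ɣɔʒɔgu], [ɣɔʒɔg]), so there is no rule changing /g/ to [k] in isolation.
The underlying segment must be /k/; voiceless stops become voiced between vowels, yielding [g] there.
The underlying form of 'head' is therefore /ŋeʒik/.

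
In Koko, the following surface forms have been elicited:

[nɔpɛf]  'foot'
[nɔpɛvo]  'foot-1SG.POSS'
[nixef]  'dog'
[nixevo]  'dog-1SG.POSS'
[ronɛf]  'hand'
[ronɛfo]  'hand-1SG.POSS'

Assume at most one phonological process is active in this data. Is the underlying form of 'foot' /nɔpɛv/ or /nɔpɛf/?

In [nɔpɛf] and [nɔpɛvo] the final segment of 'foot' alternates: [f] ~ [v].
Compare 'hand', with invariant [f] in [ronɛf] and [ronɛfo]: an analysis with underlying /f/ and a rule producing [v] before the 1SG.POSS suffix would wrongly predict alternation here too.
The alternation reflects word-final obstruent devoicing: voiced obstruents become voiceless word-finally. /v/ is underlying.

/nɔpɛv/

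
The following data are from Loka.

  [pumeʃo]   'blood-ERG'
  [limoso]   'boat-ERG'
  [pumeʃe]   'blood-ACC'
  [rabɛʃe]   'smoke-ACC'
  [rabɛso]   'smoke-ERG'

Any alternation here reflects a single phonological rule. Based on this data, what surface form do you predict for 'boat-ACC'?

The root 'smoke' surfaces as [rabɛʃe] and [rabɛso], with a stem-final [ʃ] ~ [s] alternation.
But 'blood' keeps [ʃ] in both environments ([pumeʃe], [pumeʃo]), so there is no rule changing /ʃ/ to [s] before the ERG suffix.
The alternation reflects palatalization before a front vowel: /s/ becomes palato-alveolar [ʃ] before a front vowel. /s/ is underlying.
From [limoso] the stem 'boat' is /limos/; before a front vowel this yields [limoʃe].

[limoʃe]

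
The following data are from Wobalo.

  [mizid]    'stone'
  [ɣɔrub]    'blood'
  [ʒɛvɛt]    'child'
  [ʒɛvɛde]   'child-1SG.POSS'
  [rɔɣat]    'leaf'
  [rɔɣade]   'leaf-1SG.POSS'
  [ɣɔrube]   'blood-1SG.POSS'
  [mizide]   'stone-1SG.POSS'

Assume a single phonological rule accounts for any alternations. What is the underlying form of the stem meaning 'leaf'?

The stem for 'leaf' ends in [t] in [rɔɣat] but [d] in [rɔɣade].
If /d/ were underlying and a rule turned it into [t] in isolation, 'stone' would also alternate; but it has [d] in both [mizid] and [mizide].
The alternation reflects intervocalic voicing: voiceless stops become voiced between vowels. /t/ is underlying.

/rɔɣat/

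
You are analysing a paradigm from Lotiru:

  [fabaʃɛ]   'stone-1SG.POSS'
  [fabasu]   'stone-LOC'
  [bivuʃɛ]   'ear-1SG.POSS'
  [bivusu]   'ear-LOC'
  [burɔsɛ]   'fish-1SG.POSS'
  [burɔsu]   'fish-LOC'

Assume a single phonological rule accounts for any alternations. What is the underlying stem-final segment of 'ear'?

The root 'ear' surfaces as [bivuʃɛ] and [bivusu], with a stem-final [ʃ] ~ [s] alternation.
If /s/ were underlying and a rule turned it into [ʃ] before the 1SG.POSS suffix, 'fish' would also alternate; but it has [s] in both [burɔsɛ] and [burɔsu].
The alternation reflects depalatalization: palato-alveolar /ʃ/ becomes [s] when no front vowel follows. /ʃ/ is underlying.

/ʃ/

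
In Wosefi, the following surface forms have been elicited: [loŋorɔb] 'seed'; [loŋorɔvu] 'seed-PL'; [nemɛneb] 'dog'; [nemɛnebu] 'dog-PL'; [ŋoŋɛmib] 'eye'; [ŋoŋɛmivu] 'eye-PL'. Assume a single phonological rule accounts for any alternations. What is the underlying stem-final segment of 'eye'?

The stem for 'eye' ends in [b] in [ŋoŋɛmib] but [v] in [ŋoŋɛmivu].
If /b/ were underlying and a rule turned it into [v] before the PL suffix, 'dog' would also alternate; but it has [b] in both [nemɛneb] and [nemɛnebu].
So /v/ is underlying, and a rule of word-final hardening — voiced fricatives become stops word-finally — gives [b].

/v/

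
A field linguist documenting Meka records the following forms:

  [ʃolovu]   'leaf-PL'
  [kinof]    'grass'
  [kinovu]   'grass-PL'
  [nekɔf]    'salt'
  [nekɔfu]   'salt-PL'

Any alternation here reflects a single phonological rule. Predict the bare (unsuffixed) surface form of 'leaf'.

[ʃolof]

'grass' shows [f] ~ [v] at the end of the stem ([kinof] vs [kinovu]).
Compare 'salt', with invariant [f] in [nekɔf] and [nekɔfu]: an analysis with underlying /f/ and a rule producing [v] before the PL suffix would wrongly predict alternation here too.
The underlying segment must be /v/; voiced obstruents become voiceless word-finally, yielding [f] there.
The one attested form of 'leaf', [ʃolovu], shows underlying /ʃolov/. Applying the same rule word-finally gives [ʃolof].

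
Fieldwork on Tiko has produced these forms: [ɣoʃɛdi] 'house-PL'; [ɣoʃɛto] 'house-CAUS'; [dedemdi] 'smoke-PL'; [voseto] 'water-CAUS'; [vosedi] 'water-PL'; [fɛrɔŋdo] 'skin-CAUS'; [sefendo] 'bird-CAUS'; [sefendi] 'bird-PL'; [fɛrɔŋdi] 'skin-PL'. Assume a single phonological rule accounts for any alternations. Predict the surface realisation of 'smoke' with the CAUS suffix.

The CAUS suffix surfaces as [-do] and [-to], depending on the final segment of the stem.
The PL suffix, which begins with [d], is invariant after every stem; so [d] is not altered by any rule here.
The CAUS suffix is therefore /-to/ underlyingly, with post-nasal voicing: voiceless stops become voiced after a nasal.
After 'smoke', which ends in a nasal, the suffix surfaces as [-do], giving [dedemdo].

[dedemdo]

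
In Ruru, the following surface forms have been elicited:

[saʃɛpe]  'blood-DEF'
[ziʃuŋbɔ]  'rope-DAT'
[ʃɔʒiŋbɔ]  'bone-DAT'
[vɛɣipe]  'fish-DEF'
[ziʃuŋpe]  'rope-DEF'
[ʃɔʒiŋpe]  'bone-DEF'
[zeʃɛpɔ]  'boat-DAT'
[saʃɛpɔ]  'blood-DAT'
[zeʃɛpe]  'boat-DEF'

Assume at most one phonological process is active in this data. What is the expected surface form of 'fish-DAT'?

[vɛɣipɔ]

The DAT suffix surfaces as [-bɔ] and [-pɔ], depending on the final segment of the stem.
By contrast the DEF suffix keeps its initial [p] throughout — that segment must be underlying.
The DAT suffix is therefore /-bɔ/ underlyingly, with post-vocalic devoicing: voiced stops become voiceless after a vowel.
After 'fish', which ends in a vowel, the suffix surfaces as [-pɔ], giving [vɛɣipɔ].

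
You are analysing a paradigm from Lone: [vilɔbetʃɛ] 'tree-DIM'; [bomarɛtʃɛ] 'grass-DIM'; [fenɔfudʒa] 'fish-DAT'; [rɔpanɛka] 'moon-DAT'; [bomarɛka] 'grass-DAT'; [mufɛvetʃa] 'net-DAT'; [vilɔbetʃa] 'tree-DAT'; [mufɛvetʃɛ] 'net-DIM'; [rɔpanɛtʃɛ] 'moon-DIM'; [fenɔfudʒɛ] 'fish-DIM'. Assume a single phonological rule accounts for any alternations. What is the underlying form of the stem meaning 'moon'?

The stem for 'moon' ends in [tʃ] in [rɔpanɛtʃɛ] but [k] in [rɔpanɛka].
The stem 'net' ([mufɛvetʃɛ], [mufɛvetʃa]) shows [tʃ] unchanged in both environments, so [tʃ] cannot be basic with [k] derived before the DAT suffix.
So /k/ is underlying, and a rule of palatalization before a front vowel — /k/ becomes palato-alveolar [tʃ] before a front vowel — gives [tʃ].
Hence 'moon' is /rɔpanɛk/ underlyingly.

/rɔpanɛk/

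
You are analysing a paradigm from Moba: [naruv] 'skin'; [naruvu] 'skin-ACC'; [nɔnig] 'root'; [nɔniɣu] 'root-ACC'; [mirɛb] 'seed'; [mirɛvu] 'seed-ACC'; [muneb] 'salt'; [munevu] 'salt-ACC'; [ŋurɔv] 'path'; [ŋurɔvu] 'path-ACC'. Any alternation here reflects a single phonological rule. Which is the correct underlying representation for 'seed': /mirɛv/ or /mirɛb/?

The root 'seed' surfaces as [mirɛb] and [mirɛvu], with a stem-final [b] ~ [v] alternation.
The stem 'path' ([ŋurɔv], [ŋurɔvu]) shows [v] unchanged in both environments, so [v] cannot be basic with [b] derived in isolation.
So /b/ is underlying, and a rule of intervocalic spirantization — voiced stops become fricatives between vowels — gives [v].

/mirɛb/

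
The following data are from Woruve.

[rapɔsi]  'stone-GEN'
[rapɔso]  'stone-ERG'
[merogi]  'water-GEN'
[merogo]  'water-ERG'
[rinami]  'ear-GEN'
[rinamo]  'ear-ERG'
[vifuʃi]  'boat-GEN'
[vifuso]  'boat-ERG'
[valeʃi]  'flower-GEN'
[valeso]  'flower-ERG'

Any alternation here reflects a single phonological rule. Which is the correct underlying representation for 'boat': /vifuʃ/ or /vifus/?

The root 'boat' surfaces as [vifuʃi] and [vifuso], with a stem-final [ʃ] ~ [s] alternation.
But 'stone' keeps [s] in both environments ([rapɔsi], [rapɔso]), so there is no rule changing /s/ to [ʃ] before the GEN suffix.
So /ʃ/ is underlying, and a rule of depalatalization — palato-alveolar /ʃ/ becomes [s] when no front vowel follows — gives [s].

/vifuʃ/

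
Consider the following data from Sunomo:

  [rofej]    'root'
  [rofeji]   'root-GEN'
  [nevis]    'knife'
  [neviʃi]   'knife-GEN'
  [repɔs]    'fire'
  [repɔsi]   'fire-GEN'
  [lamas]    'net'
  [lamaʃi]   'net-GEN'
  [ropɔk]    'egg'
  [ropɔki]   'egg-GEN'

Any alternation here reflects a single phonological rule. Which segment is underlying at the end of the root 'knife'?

/ʃ/

In [nevis] and [neviʃi] the final segment of 'knife' alternates: [s] ~ [ʃ].
If /s/ were underlying and a rule turned it into [ʃ] before the GEN suffix, 'fire' would also alternate; but it has [s] in both [repɔs] and [repɔsi].
The alternation reflects depalatalization: palato-alveolar /ʃ/ becomes [s] when no front vowel follows. /ʃ/ is underlying.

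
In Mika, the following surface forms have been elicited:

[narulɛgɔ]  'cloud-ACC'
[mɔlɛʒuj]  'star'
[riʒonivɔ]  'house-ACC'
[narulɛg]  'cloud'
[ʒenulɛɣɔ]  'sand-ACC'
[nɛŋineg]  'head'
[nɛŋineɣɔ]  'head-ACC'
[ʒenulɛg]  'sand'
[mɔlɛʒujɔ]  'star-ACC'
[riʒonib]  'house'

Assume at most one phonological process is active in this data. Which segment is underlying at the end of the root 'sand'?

The stem for 'sand' ends in [g] in [ʒenulɛg] but [ɣ] in [ʒenulɛɣɔ].
Compare 'cloud', with invariant [g] in [narulɛg] and [narulɛgɔ]: an analysis with underlying /g/ and a rule producing [ɣ] before the ACC suffix would wrongly predict alternation here too.
The underlying segment must be /ɣ/; voiced fricatives become stops word-finally, yielding [g] there.

/ɣ/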